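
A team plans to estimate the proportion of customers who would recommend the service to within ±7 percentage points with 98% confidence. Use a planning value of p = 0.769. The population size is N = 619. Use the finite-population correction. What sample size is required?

150

For a proportion with margin E = 0.07 at 98% confidence, z = 2.326.
n = p̂(1−p̂)(z/E)² = 0.769 × 0.231 × (2.326/0.07)² = 196.14 — call this n₀.
Finite-population correction with N = 619: n = n₀ / (1 + (n₀−1)/N) = 196.14 / 1.315 = 149.16
Round up: n = 150.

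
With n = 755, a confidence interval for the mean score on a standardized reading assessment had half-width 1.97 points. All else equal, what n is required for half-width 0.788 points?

Margin of error scales as 1/√n, so n₂ = n₁·(E₁/E₂)².
n₂ = 755 × (1.97/0.788)² = 755 × 6.25 = 4718.75
Round up: n₂ = 4719.

4719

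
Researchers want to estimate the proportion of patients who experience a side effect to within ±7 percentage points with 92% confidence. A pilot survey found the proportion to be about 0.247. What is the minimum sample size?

For a proportion with margin E = 0.07 at 92% confidence, z = 1.751.
n = p̂(1−p̂)(z/E)² = 0.247 × 0.753 × (1.751/0.07)² = 116.38
Round up: n = 117.

117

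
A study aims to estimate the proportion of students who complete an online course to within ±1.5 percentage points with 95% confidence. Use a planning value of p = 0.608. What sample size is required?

For a proportion with margin E = 0.015 at 95% confidence, z = 1.960.
n = p̂(1−p̂)(z/E)² = 0.608 × 0.392 × (1.960/0.015)² = 4069.30
Round up: n = 4070.

4070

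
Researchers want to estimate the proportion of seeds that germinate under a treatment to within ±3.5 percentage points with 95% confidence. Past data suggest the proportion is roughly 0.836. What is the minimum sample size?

430

For a proportion with margin E = 0.035 at 95% confidence, z = 1.960.
n = p̂(1−p̂)(z/E)² = 0.836 × 0.164 × (1.960/0.035)² = 429.96
Round up: n = 430.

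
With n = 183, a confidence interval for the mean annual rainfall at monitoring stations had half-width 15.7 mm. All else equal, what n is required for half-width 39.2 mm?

30

Margin of error scales as 1/√n, so n₂ = n₁·(E₁/E₂)².
n₂ = 183 × (15.7/39.2)² = 183 × 0.1604 = 29.35
Round up: n₂ = 30.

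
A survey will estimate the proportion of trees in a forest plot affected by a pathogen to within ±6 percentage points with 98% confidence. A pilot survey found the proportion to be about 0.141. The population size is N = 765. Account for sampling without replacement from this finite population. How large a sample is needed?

For a proportion with margin E = 0.06 at 98% confidence, z = 2.326.
n = p̂(1−p̂)(z/E)² = 0.141 × 0.859 × (2.326/0.06)² = 182.02 — call this n₀.
Finite-population correction with N = 765: n = n₀ / (1 + (n₀−1)/N) = 182.02 / 1.237 = 147.15
Round up: n = 148.

148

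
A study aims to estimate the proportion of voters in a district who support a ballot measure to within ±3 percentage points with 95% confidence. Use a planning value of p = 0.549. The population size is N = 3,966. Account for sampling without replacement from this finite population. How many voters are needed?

n = 835

For a proportion with margin E = 0.03 at 95% confidence, z = 1.960.
n = p̂(1−p̂)(z/E)² = 0.549 × 0.451 × (1.960/0.03)² = 1056.86 — call this n₀.
Finite-population correction with N = 3,966: n = n₀ / (1 + (n₀−1)/N) = 1056.86 / 1.266 = 834.80
Round up: n = 835.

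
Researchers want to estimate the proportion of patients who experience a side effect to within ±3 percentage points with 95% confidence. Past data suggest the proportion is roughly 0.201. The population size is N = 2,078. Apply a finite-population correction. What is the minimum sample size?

For a proportion with margin E = 0.03 at 95% confidence, z = 1.960.
n = p̂(1−p̂)(z/E)² = 0.201 × 0.799 × (1.960/0.03)² = 685.51 — call this n₀.
Finite-population correction with N = 2,078: n = n₀ / (1 + (n₀−1)/N) = 685.51 / 1.329 = 515.81
Round up: n = 516.

516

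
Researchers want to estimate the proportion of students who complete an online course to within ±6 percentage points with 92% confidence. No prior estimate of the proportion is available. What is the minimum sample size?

For a proportion with margin E = 0.06 at 92% confidence, z = 1.751.
With no prior estimate, use p = 0.5, which maximizes p(1−p) at 0.25.
n = 0.25 × (z/E)² = 0.25 × (1.751/0.06)² = 212.92
Round up: n = 213.

213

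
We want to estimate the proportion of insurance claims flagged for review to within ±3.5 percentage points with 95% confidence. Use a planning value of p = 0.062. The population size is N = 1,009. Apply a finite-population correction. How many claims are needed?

For a proportion with margin E = 0.035 at 95% confidence, z = 1.960.
n = p̂(1−p̂)(z/E)² = 0.062 × 0.938 × (1.960/0.035)² = 182.38 — call this n₀.
Finite-population correction with N = 1,009: n = n₀ / (1 + (n₀−1)/N) = 182.38 / 1.18 = 154.56
Round up: n = 155.

155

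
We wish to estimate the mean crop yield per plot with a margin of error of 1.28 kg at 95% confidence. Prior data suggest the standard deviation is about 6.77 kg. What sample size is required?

108

For a mean, the margin of error is E = z·σ/√n, so n = (zσ/E)².
At 95% confidence, z = 1.960.
n = (1.960 × 6.77 / 1.28)² = 107.47
Round up: n = 108.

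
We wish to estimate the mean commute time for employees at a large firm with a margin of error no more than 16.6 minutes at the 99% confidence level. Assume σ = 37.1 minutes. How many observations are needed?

n = 34

For a mean, the margin of error is E = z·σ/√n, so n = (zσ/E)².
At 99% confidence, z = 2.576.
n = (2.576 × 37.1 / 16.6)² = 33.15
Round up: n = 34.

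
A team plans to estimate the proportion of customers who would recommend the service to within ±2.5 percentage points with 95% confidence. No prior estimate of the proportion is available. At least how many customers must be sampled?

1537

For a proportion with margin E = 0.025 at 95% confidence, z = 1.960.
With no prior estimate, use p = 0.5, which maximizes p(1−p) at 0.25.
n = 0.25 × (z/E)² = 0.25 × (1.960/0.025)² = 1536.64
Round up: n = 1537.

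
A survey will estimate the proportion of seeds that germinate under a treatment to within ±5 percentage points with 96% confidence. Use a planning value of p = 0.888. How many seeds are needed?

168

For a proportion with margin E = 0.05 at 96% confidence, z = 2.054.
n = p̂(1−p̂)(z/E)² = 0.888 × 0.112 × (2.054/0.05)² = 167.84
Round up: n = 168.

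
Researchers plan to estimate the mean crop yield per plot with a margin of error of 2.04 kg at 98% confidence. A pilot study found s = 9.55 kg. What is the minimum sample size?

For a mean, the margin of error is E = z·σ/√n, so n = (zσ/E)².
At 98% confidence, z = 2.326.
n = (2.326 × 9.55 / 2.04)² = 118.57
Round up: n = 119.

119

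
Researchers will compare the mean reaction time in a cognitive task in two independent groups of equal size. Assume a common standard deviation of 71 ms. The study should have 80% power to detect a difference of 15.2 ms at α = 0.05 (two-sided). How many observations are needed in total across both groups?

686 total

For two equal groups, n per group = 2·((z_{α/2} + z_β)·σ/δ)².
z_{α/2} = 1.960; z_β = 0.842 (power 80%).
n = 2 × (2.802 × 71 / 15.2)² = 2 × 171.30 = 342.60
Round up: n = 343 per group.
Total across both groups: 2 × 343 = 686.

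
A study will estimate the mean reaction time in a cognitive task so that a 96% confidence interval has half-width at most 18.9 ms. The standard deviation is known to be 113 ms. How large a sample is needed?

For a mean, the margin of error is E = z·σ/√n, so n = (zσ/E)².
At 96% confidence, z = 2.054.
n = (2.054 × 113 / 18.9)² = 150.81
Round up: n = 151.

151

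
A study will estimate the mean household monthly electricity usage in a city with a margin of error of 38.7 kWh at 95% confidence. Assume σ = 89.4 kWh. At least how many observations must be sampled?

21

For a mean, the margin of error is E = z·σ/√n, so n = (zσ/E)².
At 95% confidence, z = 1.960.
n = (1.960 × 89.4 / 38.7)² = 20.50
Round up: n = 21.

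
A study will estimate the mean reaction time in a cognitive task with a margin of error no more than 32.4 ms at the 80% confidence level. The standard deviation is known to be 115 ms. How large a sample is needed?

For a mean, the margin of error is E = z·σ/√n, so n = (zσ/E)².
At 80% confidence, z = 1.282.
n = (1.282 × 115 / 32.4)² = 20.71
Round up: n = 21.

21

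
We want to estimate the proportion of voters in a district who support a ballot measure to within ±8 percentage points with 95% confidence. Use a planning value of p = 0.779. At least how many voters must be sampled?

For a proportion with margin E = 0.08 at 95% confidence, z = 1.960.
n = p̂(1−p̂)(z/E)² = 0.779 × 0.221 × (1.960/0.08)² = 103.34
Round up: n = 104.

104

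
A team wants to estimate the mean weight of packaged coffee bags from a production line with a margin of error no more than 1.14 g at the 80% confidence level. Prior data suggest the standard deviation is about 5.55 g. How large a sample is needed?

n = 39

For a mean, the margin of error is E = z·σ/√n, so n = (zσ/E)².
At 80% confidence, z = 1.282.
n = (1.282 × 5.55 / 1.14)² = 38.95
Round up: n = 39.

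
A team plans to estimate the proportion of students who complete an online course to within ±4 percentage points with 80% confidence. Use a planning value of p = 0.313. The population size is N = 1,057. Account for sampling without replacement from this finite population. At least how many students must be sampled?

For a proportion with margin E = 0.04 at 80% confidence, z = 1.282.
n = p̂(1−p̂)(z/E)² = 0.313 × 0.687 × (1.282/0.04)² = 220.88 — call this n₀.
Finite-population correction with N = 1,057: n = n₀ / (1 + (n₀−1)/N) = 220.88 / 1.208 = 182.85
Round up: n = 183.

183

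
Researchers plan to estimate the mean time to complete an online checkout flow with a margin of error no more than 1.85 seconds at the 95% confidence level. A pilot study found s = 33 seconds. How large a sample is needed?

1223

For a mean, the margin of error is E = z·σ/√n, so n = (zσ/E)².
At 95% confidence, z = 1.960.
n = (1.960 × 33 / 1.85)² = 1222.35
Round up: n = 1223.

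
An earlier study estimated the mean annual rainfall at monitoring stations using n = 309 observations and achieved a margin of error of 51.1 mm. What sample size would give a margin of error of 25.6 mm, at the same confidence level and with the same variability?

Margin of error scales as 1/√n, so n₂ = n₁·(E₁/E₂)².
n₂ = 309 × (51.1/25.6)² = 309 × 3.984 = 1231.06
Round up: n₂ = 1232.

n = 1232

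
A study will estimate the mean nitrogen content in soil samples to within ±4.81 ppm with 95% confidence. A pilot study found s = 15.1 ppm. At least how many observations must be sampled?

For a mean, the margin of error is E = z·σ/√n, so n = (zσ/E)².
At 95% confidence, z = 1.960.
n = (1.960 × 15.1 / 4.81)² = 37.86
Round up: n = 38.

38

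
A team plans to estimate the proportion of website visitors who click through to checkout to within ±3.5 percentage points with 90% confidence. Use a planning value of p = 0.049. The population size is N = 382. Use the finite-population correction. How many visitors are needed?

82

For a proportion with margin E = 0.035 at 90% confidence, z = 1.645.
n = p̂(1−p̂)(z/E)² = 0.049 × 0.951 × (1.645/0.035)² = 102.94 — call this n₀.
Finite-population correction with N = 382: n = n₀ / (1 + (n₀−1)/N) = 102.94 / 1.267 = 81.25
Round up: n = 82.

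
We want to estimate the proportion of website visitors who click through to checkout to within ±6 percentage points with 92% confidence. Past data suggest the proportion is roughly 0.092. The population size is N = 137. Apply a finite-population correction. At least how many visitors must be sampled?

48

For a proportion with margin E = 0.06 at 92% confidence, z = 1.751.
n = p̂(1−p̂)(z/E)² = 0.092 × 0.908 × (1.751/0.06)² = 71.14 — call this n₀.
Finite-population correction with N = 137: n = n₀ / (1 + (n₀−1)/N) = 71.14 / 1.512 = 47.05
Round up: n = 48.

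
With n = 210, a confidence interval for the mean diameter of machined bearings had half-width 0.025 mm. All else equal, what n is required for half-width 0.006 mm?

Margin of error scales as 1/√n, so n₂ = n₁·(E₁/E₂)².
n₂ = 210 × (0.025/0.006)² = 210 × 17.36 = 3645.60
Round up: n₂ = 3646.

3646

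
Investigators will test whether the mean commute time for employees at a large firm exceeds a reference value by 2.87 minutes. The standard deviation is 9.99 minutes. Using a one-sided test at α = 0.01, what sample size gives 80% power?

For a one-sample z-test, n = ((z_α + z_β)·σ/δ)².
z_α = 2.326 (one-sided α = 0.01); z_β = 0.842 (power 80% → β = 0.2).
n = (3.168 × 9.99 / 2.87)² = 121.60
Round up: n = 122.

n = 122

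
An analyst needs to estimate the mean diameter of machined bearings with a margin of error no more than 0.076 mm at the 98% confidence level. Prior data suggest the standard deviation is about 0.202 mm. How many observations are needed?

For a mean, the margin of error is E = z·σ/√n, so n = (zσ/E)².
At 98% confidence, z = 2.326.
n = (2.326 × 0.202 / 0.076)² = 38.22
Round up: n = 39.

n = 39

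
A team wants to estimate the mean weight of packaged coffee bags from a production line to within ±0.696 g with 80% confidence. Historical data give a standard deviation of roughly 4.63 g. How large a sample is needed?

For a mean, the margin of error is E = z·σ/√n, so n = (zσ/E)².
At 80% confidence, z = 1.282.
n = (1.282 × 4.63 / 0.696)² = 72.73
Round up: n = 73.

73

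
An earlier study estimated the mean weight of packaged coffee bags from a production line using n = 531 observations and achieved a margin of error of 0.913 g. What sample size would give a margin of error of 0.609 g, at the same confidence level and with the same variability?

Margin of error scales as 1/√n, so n₂ = n₁·(E₁/E₂)².
n₂ = 531 × (0.913/0.609)² = 531 × 2.248 = 1193.69
Round up: n₂ = 1194.

n = 1194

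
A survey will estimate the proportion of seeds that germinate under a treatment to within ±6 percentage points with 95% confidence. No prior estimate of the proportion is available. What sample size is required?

n = 267

For a proportion with margin E = 0.06 at 95% confidence, z = 1.960.
With no prior estimate, use p = 0.5, which maximizes p(1−p) at 0.25.
n = 0.25 × (z/E)² = 0.25 × (1.960/0.06)² = 266.78
Round up: n = 267.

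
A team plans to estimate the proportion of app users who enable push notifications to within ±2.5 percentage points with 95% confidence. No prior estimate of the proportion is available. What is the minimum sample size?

n = 1537

For a proportion with margin E = 0.025 at 95% confidence, z = 1.960.
With no prior estimate, use p = 0.5, which maximizes p(1−p) at 0.25.
n = 0.25 × (z/E)² = 0.25 × (1.960/0.025)² = 1536.64
Round up: n = 1537.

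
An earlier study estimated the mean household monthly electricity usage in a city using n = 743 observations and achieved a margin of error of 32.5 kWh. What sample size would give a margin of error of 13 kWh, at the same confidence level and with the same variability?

4644

Margin of error scales as 1/√n, so n₂ = n₁·(E₁/E₂)².
n₂ = 743 × (32.5/13)² = 743 × 6.25 = 4643.75
Round up: n₂ = 4644.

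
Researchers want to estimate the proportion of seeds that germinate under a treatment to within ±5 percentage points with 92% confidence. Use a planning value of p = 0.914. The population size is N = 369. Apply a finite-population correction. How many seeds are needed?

77

For a proportion with margin E = 0.05 at 92% confidence, z = 1.751.
n = p̂(1−p̂)(z/E)² = 0.914 × 0.086 × (1.751/0.05)² = 96.40 — call this n₀.
Finite-population correction with N = 369: n = n₀ / (1 + (n₀−1)/N) = 96.40 / 1.259 = 76.57
Round up: n = 77.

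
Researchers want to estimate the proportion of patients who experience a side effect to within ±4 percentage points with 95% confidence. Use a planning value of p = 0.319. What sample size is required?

522

For a proportion with margin E = 0.04 at 95% confidence, z = 1.960.
n = p̂(1−p̂)(z/E)² = 0.319 × 0.681 × (1.960/0.04)² = 521.59
Round up: n = 522.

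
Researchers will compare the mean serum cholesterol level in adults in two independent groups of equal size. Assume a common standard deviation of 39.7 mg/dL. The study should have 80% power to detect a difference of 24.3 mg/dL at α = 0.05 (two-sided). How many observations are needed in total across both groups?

For two equal groups, n per group = 2·((z_{α/2} + z_β)·σ/δ)².
z_{α/2} = 1.960; z_β = 0.842 (power 80%).
n = 2 × (2.802 × 39.7 / 24.3)² = 2 × 20.96 = 41.92
Round up: n = 42 per group.
Total across both groups: 2 × 42 = 84.

84 total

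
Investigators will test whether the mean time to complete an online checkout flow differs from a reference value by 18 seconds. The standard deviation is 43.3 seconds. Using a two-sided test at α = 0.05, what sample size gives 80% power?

46

For a one-sample z-test, n = ((z_{α/2} + z_β)·σ/δ)².
z_{α/2} = 1.960 (two-sided α = 0.05); z_β = 0.842 (power 80% → β = 0.2).
n = (2.802 × 43.3 / 18)² = 45.43
Round up: n = 46.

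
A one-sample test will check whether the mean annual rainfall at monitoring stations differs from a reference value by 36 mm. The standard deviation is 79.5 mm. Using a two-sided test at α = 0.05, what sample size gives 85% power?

For a one-sample z-test, n = ((z_{α/2} + z_β)·σ/δ)².
z_{α/2} = 1.960 (two-sided α = 0.05); z_β = 1.036 (power 85% → β = 0.15).
n = (2.996 × 79.5 / 36)² = 43.77
Round up: n = 44.

n = 44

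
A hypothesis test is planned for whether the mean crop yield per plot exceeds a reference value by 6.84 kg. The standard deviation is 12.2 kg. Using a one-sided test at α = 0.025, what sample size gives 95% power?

For a one-sample z-test, n = ((z_α + z_β)·σ/δ)².
z_α = 1.960 (one-sided α = 0.025); z_β = 1.645 (power 95% → β = 0.05).
n = (3.605 × 12.2 / 6.84)² = 41.34
Round up: n = 42.

42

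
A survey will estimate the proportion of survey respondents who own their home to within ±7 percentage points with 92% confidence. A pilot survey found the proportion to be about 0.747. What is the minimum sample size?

For a proportion with margin E = 0.07 at 92% confidence, z = 1.751.
n = p̂(1−p̂)(z/E)² = 0.747 × 0.253 × (1.751/0.07)² = 118.25
Round up: n = 119.

119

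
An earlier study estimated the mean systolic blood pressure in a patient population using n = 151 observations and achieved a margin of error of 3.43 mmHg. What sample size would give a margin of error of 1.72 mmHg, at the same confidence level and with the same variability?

Margin of error scales as 1/√n, so n₂ = n₁·(E₁/E₂)².
n₂ = 151 × (3.43/1.72)² = 151 × 3.977 = 600.53
Round up: n₂ = 601.

601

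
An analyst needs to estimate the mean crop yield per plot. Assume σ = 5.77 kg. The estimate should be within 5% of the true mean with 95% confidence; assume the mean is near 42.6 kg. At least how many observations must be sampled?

n = 29

For a mean, the margin of error is E = z·σ/√n, so n = (zσ/E)².
At 95% confidence, z = 1.960.
E = 5% of 42.6 = 2.13 kg.
n = (1.960 × 5.77 / 2.13)² = 28.19
Round up: n = 29.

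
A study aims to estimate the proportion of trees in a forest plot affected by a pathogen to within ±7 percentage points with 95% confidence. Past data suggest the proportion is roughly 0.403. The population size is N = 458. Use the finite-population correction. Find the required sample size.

n = 134

For a proportion with margin E = 0.07 at 95% confidence, z = 1.960.
n = p̂(1−p̂)(z/E)² = 0.403 × 0.597 × (1.960/0.07)² = 188.62 — call this n₀.
Finite-population correction with N = 458: n = n₀ / (1 + (n₀−1)/N) = 188.62 / 1.41 = 133.77
Round up: n = 134.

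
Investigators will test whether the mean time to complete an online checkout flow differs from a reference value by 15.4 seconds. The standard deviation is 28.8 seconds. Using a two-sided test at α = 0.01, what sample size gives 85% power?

For a one-sample z-test, n = ((z_{α/2} + z_β)·σ/δ)².
z_{α/2} = 2.576 (two-sided α = 0.01); z_β = 1.036 (power 85% → β = 0.15).
n = (3.612 × 28.8 / 15.4)² = 45.63
Round up: n = 46.

46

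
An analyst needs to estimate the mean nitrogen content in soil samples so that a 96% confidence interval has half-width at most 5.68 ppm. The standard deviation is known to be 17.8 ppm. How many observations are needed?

42

For a mean, the margin of error is E = z·σ/√n, so n = (zσ/E)².
At 96% confidence, z = 2.054.
n = (2.054 × 17.8 / 5.68)² = 41.43
Round up: n = 42.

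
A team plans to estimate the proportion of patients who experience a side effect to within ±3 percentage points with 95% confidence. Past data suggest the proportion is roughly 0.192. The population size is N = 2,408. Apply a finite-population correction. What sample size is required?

For a proportion with margin E = 0.03 at 95% confidence, z = 1.960.
n = p̂(1−p̂)(z/E)² = 0.192 × 0.808 × (1.960/0.03)² = 662.19 — call this n₀.
Finite-population correction with N = 2,408: n = n₀ / (1 + (n₀−1)/N) = 662.19 / 1.275 = 519.36
Round up: n = 520.

520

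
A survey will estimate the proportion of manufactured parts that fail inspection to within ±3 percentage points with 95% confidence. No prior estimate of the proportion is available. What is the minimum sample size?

1068

For a proportion with margin E = 0.03 at 95% confidence, z = 1.960.
With no prior estimate, use p = 0.5, which maximizes p(1−p) at 0.25.
n = 0.25 × (z/E)² = 0.25 × (1.960/0.03)² = 1067.11
Round up: n = 1068.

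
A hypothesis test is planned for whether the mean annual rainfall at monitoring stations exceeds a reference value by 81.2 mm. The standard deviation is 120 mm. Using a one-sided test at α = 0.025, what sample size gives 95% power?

For a one-sample z-test, n = ((z_α + z_β)·σ/δ)².
z_α = 1.960 (one-sided α = 0.025); z_β = 1.645 (power 95% → β = 0.05).
n = (3.605 × 120 / 81.2)² = 28.38
Round up: n = 29.

29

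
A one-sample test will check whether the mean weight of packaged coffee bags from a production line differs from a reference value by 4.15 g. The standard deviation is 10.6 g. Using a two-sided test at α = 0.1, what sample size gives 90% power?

For a one-sample z-test, n = ((z_{α/2} + z_β)·σ/δ)².
z_{α/2} = 1.645 (two-sided α = 0.1); z_β = 1.282 (power 90% → β = 0.1).
n = (2.927 × 10.6 / 4.15)² = 55.89
Round up: n = 56.

56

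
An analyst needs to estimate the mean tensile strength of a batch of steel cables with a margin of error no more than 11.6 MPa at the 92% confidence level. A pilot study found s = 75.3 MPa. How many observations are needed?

n = 130

For a mean, the margin of error is E = z·σ/√n, so n = (zσ/E)².
At 92% confidence, z = 1.751.
n = (1.751 × 75.3 / 11.6)² = 129.20
Round up: n = 130.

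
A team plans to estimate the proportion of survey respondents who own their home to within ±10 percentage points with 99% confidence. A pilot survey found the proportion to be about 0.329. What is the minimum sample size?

n = 147

For a proportion with margin E = 0.1 at 99% confidence, z = 2.576.
n = p̂(1−p̂)(z/E)² = 0.329 × 0.671 × (2.576/0.1)² = 146.49
Round up: n = 147.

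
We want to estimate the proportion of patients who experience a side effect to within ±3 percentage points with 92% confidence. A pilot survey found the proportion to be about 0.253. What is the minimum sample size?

n = 644

For a proportion with margin E = 0.03 at 92% confidence, z = 1.751.
n = p̂(1−p̂)(z/E)² = 0.253 × 0.747 × (1.751/0.03)² = 643.83
Round up: n = 644.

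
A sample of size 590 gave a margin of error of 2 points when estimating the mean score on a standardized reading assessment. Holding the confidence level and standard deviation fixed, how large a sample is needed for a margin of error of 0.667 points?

5305

Margin of error scales as 1/√n, so n₂ = n₁·(E₁/E₂)².
n₂ = 590 × (2/0.667)² = 590 × 8.991 = 5304.69
Round up: n₂ = 5305.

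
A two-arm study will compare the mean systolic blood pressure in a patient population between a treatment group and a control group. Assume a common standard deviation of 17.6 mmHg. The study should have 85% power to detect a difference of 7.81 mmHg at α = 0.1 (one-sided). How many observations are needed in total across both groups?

110 total

For two equal groups, n per group = 2·((z_α + z_β)·σ/δ)².
z_α = 1.282; z_β = 1.036 (power 85%).
n = 2 × (2.318 × 17.6 / 7.81)² = 2 × 27.29 = 54.58
Round up: n = 55 per group.
Total across both groups: 2 × 55 = 110.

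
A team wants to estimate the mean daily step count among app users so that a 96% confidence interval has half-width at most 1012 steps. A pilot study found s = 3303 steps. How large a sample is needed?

For a mean, the margin of error is E = z·σ/√n, so n = (zσ/E)².
At 96% confidence, z = 2.054.
n = (2.054 × 3303 / 1012)² = 44.94
Round up: n = 45.

45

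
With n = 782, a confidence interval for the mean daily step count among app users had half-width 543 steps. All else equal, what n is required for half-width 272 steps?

Margin of error scales as 1/√n, so n₂ = n₁·(E₁/E₂)².
n₂ = 782 × (543/272)² = 782 × 3.985 = 3116.27
Round up: n₂ = 3117.

3117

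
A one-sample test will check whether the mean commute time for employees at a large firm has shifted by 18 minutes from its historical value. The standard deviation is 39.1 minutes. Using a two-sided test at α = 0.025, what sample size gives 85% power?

For a one-sample z-test, n = ((z_{α/2} + z_β)·σ/δ)².
z_{α/2} = 2.241 (two-sided α = 0.025); z_β = 1.036 (power 85% → β = 0.15).
n = (3.277 × 39.1 / 18)² = 50.67
Round up: n = 51.

n = 51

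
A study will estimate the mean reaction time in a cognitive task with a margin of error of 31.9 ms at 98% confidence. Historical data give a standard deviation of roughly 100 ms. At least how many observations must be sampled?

For a mean, the margin of error is E = z·σ/√n, so n = (zσ/E)².
At 98% confidence, z = 2.326.
n = (2.326 × 100 / 31.9)² = 53.17
Round up: n = 54.

n = 54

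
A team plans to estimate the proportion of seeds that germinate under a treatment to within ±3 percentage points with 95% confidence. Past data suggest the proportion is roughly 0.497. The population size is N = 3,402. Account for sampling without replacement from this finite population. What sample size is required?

813

For a proportion with margin E = 0.03 at 95% confidence, z = 1.960.
n = p̂(1−p̂)(z/E)² = 0.497 × 0.503 × (1.960/0.03)² = 1067.07 — call this n₀.
Finite-population correction with N = 3,402: n = n₀ / (1 + (n₀−1)/N) = 1067.07 / 1.313 = 812.70
Round up: n = 813.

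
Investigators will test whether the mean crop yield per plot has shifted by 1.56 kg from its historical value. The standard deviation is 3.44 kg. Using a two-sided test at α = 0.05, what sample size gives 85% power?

For a one-sample z-test, n = ((z_{α/2} + z_β)·σ/δ)².
z_{α/2} = 1.960 (two-sided α = 0.05); z_β = 1.036 (power 85% → β = 0.15).
n = (2.996 × 3.44 / 1.56)² = 43.65
Round up: n = 44.

n = 44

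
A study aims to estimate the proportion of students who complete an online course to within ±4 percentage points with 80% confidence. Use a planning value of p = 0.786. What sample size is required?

173

For a proportion with margin E = 0.04 at 80% confidence, z = 1.282.
n = p̂(1−p̂)(z/E)² = 0.786 × 0.214 × (1.282/0.04)² = 172.78
Round up: n = 173.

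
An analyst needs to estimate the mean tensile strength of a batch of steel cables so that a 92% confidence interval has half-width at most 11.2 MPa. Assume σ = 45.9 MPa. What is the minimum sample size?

n = 52

For a mean, the margin of error is E = z·σ/√n, so n = (zσ/E)².
At 92% confidence, z = 1.751.
n = (1.751 × 45.9 / 11.2)² = 51.49
Round up: n = 52.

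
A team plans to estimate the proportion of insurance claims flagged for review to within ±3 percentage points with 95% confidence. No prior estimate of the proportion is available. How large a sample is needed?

For a proportion with margin E = 0.03 at 95% confidence, z = 1.960.
With no prior estimate, use p = 0.5, which maximizes p(1−p) at 0.25.
n = 0.25 × (z/E)² = 0.25 × (1.960/0.03)² = 1067.11
Round up: n = 1068.

1068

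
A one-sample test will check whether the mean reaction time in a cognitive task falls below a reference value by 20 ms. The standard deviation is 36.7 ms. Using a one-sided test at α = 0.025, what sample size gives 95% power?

For a one-sample z-test, n = ((z_α + z_β)·σ/δ)².
z_α = 1.960 (one-sided α = 0.025); z_β = 1.645 (power 95% → β = 0.05).
n = (3.605 × 36.7 / 20)² = 43.76
Round up: n = 44.

n = 44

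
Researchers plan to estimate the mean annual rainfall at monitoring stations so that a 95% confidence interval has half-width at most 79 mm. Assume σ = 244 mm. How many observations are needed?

For a mean, the margin of error is E = z·σ/√n, so n = (zσ/E)².
At 95% confidence, z = 1.960.
n = (1.960 × 244 / 79)² = 36.65
Round up: n = 37.

37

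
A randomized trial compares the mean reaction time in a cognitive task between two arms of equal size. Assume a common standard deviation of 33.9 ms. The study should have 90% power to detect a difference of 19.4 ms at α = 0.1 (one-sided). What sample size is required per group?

41 per group

For two equal groups, n per group = 2·((z_α + z_β)·σ/δ)².
z_α = 1.282; z_β = 1.282 (power 90%).
n = 2 × (2.564 × 33.9 / 19.4)² = 2 × 20.07 = 40.14
Round up: n = 41 per group.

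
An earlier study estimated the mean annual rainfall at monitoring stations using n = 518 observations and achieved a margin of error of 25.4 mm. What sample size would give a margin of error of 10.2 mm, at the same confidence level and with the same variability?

3213

Margin of error scales as 1/√n, so n₂ = n₁·(E₁/E₂)².
n₂ = 518 × (25.4/10.2)² = 518 × 6.201 = 3212.12
Round up: n₂ = 3213.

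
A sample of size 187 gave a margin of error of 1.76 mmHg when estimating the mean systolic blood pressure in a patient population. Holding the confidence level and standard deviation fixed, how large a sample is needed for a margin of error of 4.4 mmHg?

30

Margin of error scales as 1/√n, so n₂ = n₁·(E₁/E₂)².
n₂ = 187 × (1.76/4.4)² = 187 × 0.16 = 29.92
Round up: n₂ = 30.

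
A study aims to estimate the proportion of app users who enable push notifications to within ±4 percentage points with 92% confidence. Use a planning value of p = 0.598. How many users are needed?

For a proportion with margin E = 0.04 at 92% confidence, z = 1.751.
n = p̂(1−p̂)(z/E)² = 0.598 × 0.402 × (1.751/0.04)² = 460.66
Round up: n = 461.

461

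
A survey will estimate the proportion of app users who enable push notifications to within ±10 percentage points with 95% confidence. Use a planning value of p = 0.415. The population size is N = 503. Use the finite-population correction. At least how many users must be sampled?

For a proportion with margin E = 0.1 at 95% confidence, z = 1.960.
n = p̂(1−p̂)(z/E)² = 0.415 × 0.585 × (1.960/0.1)² = 93.26 — call this n₀.
Finite-population correction with N = 503: n = n₀ / (1 + (n₀−1)/N) = 93.26 / 1.183 = 78.83
Round up: n = 79.

n = 79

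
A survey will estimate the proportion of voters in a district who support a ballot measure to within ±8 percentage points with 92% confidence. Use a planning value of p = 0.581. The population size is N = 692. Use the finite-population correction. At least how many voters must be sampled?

n = 100

For a proportion with margin E = 0.08 at 92% confidence, z = 1.751.
n = p̂(1−p̂)(z/E)² = 0.581 × 0.419 × (1.751/0.08)² = 116.62 — call this n₀.
Finite-population correction with N = 692: n = n₀ / (1 + (n₀−1)/N) = 116.62 / 1.167 = 99.93
Round up: n = 100.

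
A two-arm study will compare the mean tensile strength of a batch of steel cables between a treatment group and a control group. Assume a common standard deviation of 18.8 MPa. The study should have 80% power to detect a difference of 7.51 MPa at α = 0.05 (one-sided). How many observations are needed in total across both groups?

156 total

For two equal groups, n per group = 2·((z_α + z_β)·σ/δ)².
z_α = 1.645; z_β = 0.842 (power 80%).
n = 2 × (2.487 × 18.8 / 7.51)² = 2 × 38.76 = 77.52
Round up: n = 78 per group.
Total across both groups: 2 × 78 = 156.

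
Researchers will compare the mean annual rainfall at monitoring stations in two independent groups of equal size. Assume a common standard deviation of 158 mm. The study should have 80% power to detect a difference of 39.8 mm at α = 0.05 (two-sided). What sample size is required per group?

248 per group

For two equal groups, n per group = 2·((z_{α/2} + z_β)·σ/δ)².
z_{α/2} = 1.960; z_β = 0.842 (power 80%).
n = 2 × (2.802 × 158 / 39.8)² = 2 × 123.73 = 247.46
Round up: n = 248 per group.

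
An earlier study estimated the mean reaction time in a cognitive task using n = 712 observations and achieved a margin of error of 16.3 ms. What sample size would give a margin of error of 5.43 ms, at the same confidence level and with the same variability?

Margin of error scales as 1/√n, so n₂ = n₁·(E₁/E₂)².
n₂ = 712 × (16.3/5.43)² = 712 × 9.011 = 6415.83
Round up: n₂ = 6416.

n = 6416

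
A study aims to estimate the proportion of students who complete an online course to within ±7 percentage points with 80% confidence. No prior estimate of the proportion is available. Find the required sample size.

For a proportion with margin E = 0.07 at 80% confidence, z = 1.282.
With no prior estimate, use p = 0.5, which maximizes p(1−p) at 0.25.
n = 0.25 × (z/E)² = 0.25 × (1.282/0.07)² = 83.85
Round up: n = 84.

84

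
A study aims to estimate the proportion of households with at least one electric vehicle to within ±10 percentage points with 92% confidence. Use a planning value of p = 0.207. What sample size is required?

51

For a proportion with margin E = 0.1 at 92% confidence, z = 1.751.
n = p̂(1−p̂)(z/E)² = 0.207 × 0.793 × (1.751/0.1)² = 50.33
Round up: n = 51.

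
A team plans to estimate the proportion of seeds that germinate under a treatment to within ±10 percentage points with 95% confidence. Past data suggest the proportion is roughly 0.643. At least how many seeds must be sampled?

89

For a proportion with margin E = 0.1 at 95% confidence, z = 1.960.
n = p̂(1−p̂)(z/E)² = 0.643 × 0.357 × (1.960/0.1)² = 88.18
Round up: n = 89.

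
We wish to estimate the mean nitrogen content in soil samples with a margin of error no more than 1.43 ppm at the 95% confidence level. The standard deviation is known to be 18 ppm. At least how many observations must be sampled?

For a mean, the margin of error is E = z·σ/√n, so n = (zσ/E)².
At 95% confidence, z = 1.960.
n = (1.960 × 18 / 1.43)² = 608.67
Round up: n = 609.

609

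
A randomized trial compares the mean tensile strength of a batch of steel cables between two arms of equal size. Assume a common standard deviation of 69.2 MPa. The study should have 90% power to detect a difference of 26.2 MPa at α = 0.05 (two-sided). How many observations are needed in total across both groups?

294 total

For two equal groups, n per group = 2·((z_{α/2} + z_β)·σ/δ)².
z_{α/2} = 1.960; z_β = 1.282 (power 90%).
n = 2 × (3.242 × 69.2 / 26.2)² = 2 × 73.32 = 146.64
Round up: n = 147 per group.
Total across both groups: 2 × 147 = 294.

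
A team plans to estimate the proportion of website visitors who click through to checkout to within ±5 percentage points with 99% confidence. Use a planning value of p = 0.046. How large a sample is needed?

117

For a proportion with margin E = 0.05 at 99% confidence, z = 2.576.
n = p̂(1−p̂)(z/E)² = 0.046 × 0.954 × (2.576/0.05)² = 116.48
Round up: n = 117.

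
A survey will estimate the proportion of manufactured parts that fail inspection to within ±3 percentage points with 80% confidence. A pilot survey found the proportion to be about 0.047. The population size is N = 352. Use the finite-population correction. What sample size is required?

67

For a proportion with margin E = 0.03 at 80% confidence, z = 1.282.
n = p̂(1−p̂)(z/E)² = 0.047 × 0.953 × (1.282/0.03)² = 81.79 — call this n₀.
Finite-population correction with N = 352: n = n₀ / (1 + (n₀−1)/N) = 81.79 / 1.23 = 66.50
Round up: n = 67.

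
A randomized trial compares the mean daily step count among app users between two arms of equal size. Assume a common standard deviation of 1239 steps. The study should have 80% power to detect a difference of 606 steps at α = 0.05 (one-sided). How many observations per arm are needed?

52 per group

For two equal groups, n per group = 2·((z_α + z_β)·σ/δ)².
z_α = 1.645; z_β = 0.842 (power 80%).
n = 2 × (2.487 × 1239 / 606)² = 2 × 25.86 = 51.72
Round up: n = 52 per group.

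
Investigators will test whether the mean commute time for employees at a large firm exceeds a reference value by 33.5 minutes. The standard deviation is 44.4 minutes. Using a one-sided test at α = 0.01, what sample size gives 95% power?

28

For a one-sample z-test, n = ((z_α + z_β)·σ/δ)².
z_α = 2.326 (one-sided α = 0.01); z_β = 1.645 (power 95% → β = 0.05).
n = (3.971 × 44.4 / 33.5)² = 27.70
Round up: n = 28.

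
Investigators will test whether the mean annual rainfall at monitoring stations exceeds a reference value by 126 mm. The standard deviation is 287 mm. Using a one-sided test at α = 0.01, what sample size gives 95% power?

For a one-sample z-test, n = ((z_α + z_β)·σ/δ)².
z_α = 2.326 (one-sided α = 0.01); z_β = 1.645 (power 95% → β = 0.05).
n = (3.971 × 287 / 126)² = 81.81
Round up: n = 82.

82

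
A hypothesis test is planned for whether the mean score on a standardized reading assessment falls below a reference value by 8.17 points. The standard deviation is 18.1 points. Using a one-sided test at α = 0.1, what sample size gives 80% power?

23

For a one-sample z-test, n = ((z_α + z_β)·σ/δ)².
z_α = 1.282 (one-sided α = 0.1); z_β = 0.842 (power 80% → β = 0.2).
n = (2.124 × 18.1 / 8.17)² = 22.14
Round up: n = 23.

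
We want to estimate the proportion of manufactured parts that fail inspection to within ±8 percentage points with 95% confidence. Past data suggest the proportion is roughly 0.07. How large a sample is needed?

40

For a proportion with margin E = 0.08 at 95% confidence, z = 1.960.
n = p̂(1−p̂)(z/E)² = 0.07 × 0.93 × (1.960/0.08)² = 39.08
Round up: n = 40.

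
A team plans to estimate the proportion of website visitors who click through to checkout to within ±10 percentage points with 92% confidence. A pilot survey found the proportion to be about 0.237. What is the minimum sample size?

For a proportion with margin E = 0.1 at 92% confidence, z = 1.751.
n = p̂(1−p̂)(z/E)² = 0.237 × 0.763 × (1.751/0.1)² = 55.44
Round up: n = 56.

56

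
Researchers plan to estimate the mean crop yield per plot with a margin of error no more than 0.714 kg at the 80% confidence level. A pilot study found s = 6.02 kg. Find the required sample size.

For a mean, the margin of error is E = z·σ/√n, so n = (zσ/E)².
At 80% confidence, z = 1.282.
n = (1.282 × 6.02 / 0.714)² = 116.83
Round up: n = 117.

117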